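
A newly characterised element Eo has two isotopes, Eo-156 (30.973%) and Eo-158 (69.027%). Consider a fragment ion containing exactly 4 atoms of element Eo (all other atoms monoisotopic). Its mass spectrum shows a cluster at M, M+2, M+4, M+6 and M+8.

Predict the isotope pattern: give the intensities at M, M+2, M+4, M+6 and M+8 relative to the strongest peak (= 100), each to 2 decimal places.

Each Eo atom is independently Eo-156 (p = 0.30973) or Eo-158 (q = 0.69027); the cluster is the binomial expansion (p + q)^4.
P(M) = 0.30973^4 = 0.009203
P(M+2) = 4 × 0.30973^3 × 0.69027^1 = 0.082041
P(M+4) = 6 × 0.30973^2 × 0.69027^2 = 0.274256
P(M+6) = 4 × 0.30973^1 × 0.69027^3 = 0.407474
P(M+8) = 0.69027^4 = 0.227026
The M+6 peak is largest (0.407474); scaling to 100 gives 2.26 : 20.13 : 67.31 : 100.00 : 55.72.

2.26 : 20.13 : 67.31 : 100.00 : 55.72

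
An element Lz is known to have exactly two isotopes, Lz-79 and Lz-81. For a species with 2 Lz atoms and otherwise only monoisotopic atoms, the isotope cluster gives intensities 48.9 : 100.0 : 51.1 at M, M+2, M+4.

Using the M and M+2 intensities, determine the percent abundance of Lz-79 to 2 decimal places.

Let p = fractional abundance of Lz-79. I(M+2)/I(M) = [C(2,1)·p^1·(1−p)] / p^2 = 2·(1−p)/p = 100.0/48.9 = 2.0450
(1−p)/p = 2.0450/2 = 1.0225  ⇒  p = 1/(1 + 1.0225) = 0.4944
Lz-79: 49.44%, Lz-81: 50.56%.

49.44%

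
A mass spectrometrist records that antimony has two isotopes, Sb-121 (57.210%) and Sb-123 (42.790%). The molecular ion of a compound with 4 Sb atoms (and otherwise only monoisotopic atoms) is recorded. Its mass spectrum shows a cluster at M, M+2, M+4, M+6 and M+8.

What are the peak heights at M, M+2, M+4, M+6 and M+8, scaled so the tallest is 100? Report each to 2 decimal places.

Each Sb atom is independently Sb-121 (p = 0.57210) or Sb-123 (q = 0.42790); the cluster is the binomial expansion (p + q)^4.
P(M) = 0.57210^4 = 0.107124
P(M+2) = 4 × 0.57210^3 × 0.42790^1 = 0.320493
P(M+4) = 6 × 0.57210^2 × 0.42790^2 = 0.359567
P(M+6) = 4 × 0.57210^1 × 0.42790^3 = 0.179291
P(M+8) = 0.42790^4 = 0.033525
The M+4 peak is largest (0.359567); scaling to 100 gives 29.79 : 89.13 : 100.00 : 49.86 : 9.32.

29.79 : 89.13 : 100.00 : 49.86 : 9.32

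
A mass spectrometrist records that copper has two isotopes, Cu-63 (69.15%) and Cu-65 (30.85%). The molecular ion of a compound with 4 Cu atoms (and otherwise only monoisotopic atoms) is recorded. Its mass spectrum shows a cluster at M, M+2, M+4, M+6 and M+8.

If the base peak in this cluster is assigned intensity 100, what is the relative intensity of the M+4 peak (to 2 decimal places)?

(0.6915 + 0.3085)^4 gives M 0.2286, M+2 0.4080, M+4 0.2731, M+6 0.0812, M+8 0.0091; the largest is M+2.
P(M+2) = C(4,1) × 0.6915^3 × 0.3085^1 = 4 × 0.33065611 × 0.3085 = 0.408030 (base)
P(M+4) = C(4,2) × 0.6915^2 × 0.3085^2 = 6 × 0.47817225 × 0.09517225 = 0.273052
Relative intensity = 0.273052 / 0.408030 × 100 = 66.92

66.92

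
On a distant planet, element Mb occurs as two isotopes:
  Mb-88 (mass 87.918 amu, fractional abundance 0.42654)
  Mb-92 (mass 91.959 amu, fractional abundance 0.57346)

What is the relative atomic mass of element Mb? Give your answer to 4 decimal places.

Weight each isotope mass by its fractional abundance: 0.42654 × 87.918 + 0.57346 × 91.959
= 37.50054 + 52.73481 = 90.23535 amu

90.2354 amu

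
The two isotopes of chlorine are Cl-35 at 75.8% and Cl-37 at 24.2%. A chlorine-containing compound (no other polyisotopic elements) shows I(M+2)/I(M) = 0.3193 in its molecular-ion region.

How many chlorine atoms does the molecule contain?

For n independent Cl atoms, I(M+2)/I(M) = n · (abundance Cl-37) / (abundance Cl-35) = n · 0.242/0.758.
n = 0.3193 × 0.758/0.242 = 1.00 ≈ 1

1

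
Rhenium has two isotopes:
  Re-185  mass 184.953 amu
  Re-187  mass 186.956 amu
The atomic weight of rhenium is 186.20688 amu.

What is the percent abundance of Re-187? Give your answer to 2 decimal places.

62.60%

Let x be the fractional abundance of Re-185; then Re-187 has abundance 1 − x.
184.953·x + 186.956·(1 − x) = 186.20688
(184.953 − 186.956)·x = 186.20688 − 186.956
x = -0.74912 / -2.003 = 0.37400 → 37.40% Re-185, 62.60% Re-187.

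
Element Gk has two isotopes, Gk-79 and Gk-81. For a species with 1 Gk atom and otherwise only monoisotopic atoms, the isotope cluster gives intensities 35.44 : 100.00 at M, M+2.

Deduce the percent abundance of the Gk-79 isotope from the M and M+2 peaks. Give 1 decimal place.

Write p for the Gk-79 fraction. I(M+2)/I(M) = [C(1,1)·p^0·(1−p)] / p^1 = 1·(1−p)/p = 100.00/35.44 = 2.8217
(1−p)/p = 2.8217/1 = 2.8217  ⇒  p = 1/(1 + 2.8217) = 0.2617
Gk-79: 26.2%, Gk-81: 73.8%.

26.2%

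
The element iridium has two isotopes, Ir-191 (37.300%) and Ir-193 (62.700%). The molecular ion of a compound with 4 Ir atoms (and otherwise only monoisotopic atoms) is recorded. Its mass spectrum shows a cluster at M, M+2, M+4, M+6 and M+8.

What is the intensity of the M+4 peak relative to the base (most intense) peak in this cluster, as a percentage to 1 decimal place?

Binomial terms of (0.37300 + 0.62700)^4: M 0.0194, M+2 0.1302, M+4 0.3282, M+6 0.3678, M+8 0.1546 → M+6 is the base peak.
P(M+6) = C(4,3) × 0.37300^1 × 0.62700^3 = 4 × 0.3730 × 0.24649188 = 0.367766 (base)
P(M+4) = C(4,2) × 0.37300^2 × 0.62700^2 = 6 × 0.139129 × 0.393129 = 0.328174
Relative intensity = 0.328174 / 0.367766 × 100 = 89.2

89.2%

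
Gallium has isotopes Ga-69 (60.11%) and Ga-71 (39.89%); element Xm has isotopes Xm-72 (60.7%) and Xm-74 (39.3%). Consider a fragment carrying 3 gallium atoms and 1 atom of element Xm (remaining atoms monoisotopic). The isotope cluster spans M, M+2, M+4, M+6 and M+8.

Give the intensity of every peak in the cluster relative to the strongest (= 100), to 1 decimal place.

37.9 : 100.0 : 98.9 : 43.5 : 7.2

Gallium pattern (n=3): 0.21719018 : 0.43239309 : 0.28694328 : 0.06347345
Element Xm pattern (n=1): 0.6070 : 0.3930
Convolve the two distributions (both contribute in 2-u steps):
  M: 0.21719018×0.6070 = 0.131834
  M+2: 0.21719018×0.3930 + 0.43239309×0.6070 = 0.347818
  M+4: 0.43239309×0.3930 + 0.28694328×0.6070 = 0.344105
  M+6: 0.28694328×0.3930 + 0.06347345×0.6070 = 0.151297
  M+8: 0.06347345×0.3930 = 0.024945
Scale to base peak (0.347818) = 100: 37.9 : 100.0 : 98.9 : 43.5 : 7.2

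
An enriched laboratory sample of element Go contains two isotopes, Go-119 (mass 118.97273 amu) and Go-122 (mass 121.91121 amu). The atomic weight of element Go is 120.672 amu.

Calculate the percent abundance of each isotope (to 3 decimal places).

Go-119: 42.172%, Go-122: 57.828%

Let x be the fractional abundance of Go-119; then Go-122 has abundance 1 − x.
118.97273·x + 121.91121·(1 − x) = 120.672
(118.97273 − 121.91121)·x = 120.672 − 121.91121
x = -1.23921 / -2.93848 = 0.42172 → 42.172% Go-119, 57.828% Go-122.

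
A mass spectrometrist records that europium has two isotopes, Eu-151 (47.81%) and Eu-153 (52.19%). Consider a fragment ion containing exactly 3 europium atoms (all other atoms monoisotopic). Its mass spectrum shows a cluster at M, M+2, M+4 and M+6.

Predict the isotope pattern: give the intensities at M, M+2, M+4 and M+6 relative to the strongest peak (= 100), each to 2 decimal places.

27.97 : 91.61 : 100.00 : 36.39

Expanding (0.4781 + 0.5219)^3:
P(M) = 0.4781^3 = 0.109284
P(M+2) = 3 × 0.4781^2 × 0.5219^1 = 0.357887
P(M+4) = 3 × 0.4781^1 × 0.5219^2 = 0.390674
P(M+6) = 0.5219^3 = 0.142155
The M+4 peak is largest (0.390674); scaling to 100 gives 27.97 : 91.61 : 100.00 : 36.39.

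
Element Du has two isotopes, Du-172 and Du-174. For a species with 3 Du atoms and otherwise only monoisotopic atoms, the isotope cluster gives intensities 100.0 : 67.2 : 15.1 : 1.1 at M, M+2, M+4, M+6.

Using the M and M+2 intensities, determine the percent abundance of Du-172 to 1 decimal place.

If p is the fraction of Du that is Du-172, then I(M+2)/I(M) = [C(3,1)·p^2·(1−p)] / p^3 = 3·(1−p)/p = 67.2/100.0 = 0.6720
(1−p)/p = 0.6720/3 = 0.2240  ⇒  p = 1/(1 + 0.2240) = 0.8170
Du-172: 81.7%, Du-174: 18.3%.

81.7%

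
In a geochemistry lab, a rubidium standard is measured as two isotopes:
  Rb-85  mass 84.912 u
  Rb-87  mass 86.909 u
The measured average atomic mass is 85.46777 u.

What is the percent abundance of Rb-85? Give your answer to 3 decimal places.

72.170%

Writing the weighted mean with unknown fraction x of Rb-85:
84.912·x + 86.909·(1 − x) = 85.46777
(84.912 − 86.909)·x = 85.46777 − 86.909
x = -1.44123 / -1.997 = 0.72170 → 72.170% Rb-85, 27.830% Rb-87.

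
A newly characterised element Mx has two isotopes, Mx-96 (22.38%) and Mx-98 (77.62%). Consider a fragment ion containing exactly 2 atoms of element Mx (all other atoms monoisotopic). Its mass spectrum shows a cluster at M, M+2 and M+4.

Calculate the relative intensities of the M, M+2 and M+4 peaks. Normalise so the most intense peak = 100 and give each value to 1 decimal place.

Expanding (0.2238 + 0.7762)^2:
P(M) = 0.2238^2 = 0.050086
P(M+2) = 2 × 0.2238^1 × 0.7762^1 = 0.347427
P(M+4) = 0.7762^2 = 0.602486
The M+4 peak is largest (0.602486); scaling to 100 gives 8.3 : 57.7 : 100.0.

8.3 : 57.7 : 100.0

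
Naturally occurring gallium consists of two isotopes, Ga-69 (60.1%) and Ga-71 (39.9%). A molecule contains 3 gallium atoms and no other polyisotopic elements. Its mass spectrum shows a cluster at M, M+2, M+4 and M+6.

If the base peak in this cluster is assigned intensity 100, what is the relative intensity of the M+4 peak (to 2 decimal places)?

Term probabilities: M 0.2171, M+2 0.4324, M+4 0.2870, M+6 0.0635. Base peak = M+2.
P(M+2) = C(3,1) × 0.601^2 × 0.399^1 = 3 × 0.361201 × 0.3990 = 0.432358 (base)
P(M+4) = C(3,2) × 0.601^1 × 0.399^2 = 3 × 0.6010 × 0.159201 = 0.287039
Relative intensity = 0.287039 / 0.432358 × 100 = 66.39

66.39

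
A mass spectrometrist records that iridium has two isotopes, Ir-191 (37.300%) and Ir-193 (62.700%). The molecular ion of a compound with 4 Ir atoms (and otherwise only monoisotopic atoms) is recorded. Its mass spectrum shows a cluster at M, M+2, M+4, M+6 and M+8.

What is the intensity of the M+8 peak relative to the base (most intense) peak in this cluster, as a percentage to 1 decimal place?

Binomial terms of (0.37300 + 0.62700)^4: M 0.0194, M+2 0.1302, M+4 0.3282, M+6 0.3678, M+8 0.1546 → M+6 is the base peak.
P(M+6) = C(4,3) × 0.37300^1 × 0.62700^3 = 4 × 0.3730 × 0.24649188 = 0.367766 (base)
P(M+8) = C(4,4) × 0.37300^0 × 0.62700^4 = 1 × 1.0000 × 0.15455041 = 0.154550
Relative intensity = 0.154550 / 0.367766 × 100 = 42.0

42.0%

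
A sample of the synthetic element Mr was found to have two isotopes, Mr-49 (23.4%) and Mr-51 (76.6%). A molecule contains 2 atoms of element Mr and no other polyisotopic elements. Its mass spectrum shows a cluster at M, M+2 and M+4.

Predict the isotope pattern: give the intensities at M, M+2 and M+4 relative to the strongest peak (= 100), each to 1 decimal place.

9.3 : 61.1 : 100.0

Each Mr atom is independently Mr-49 (p = 0.234) or Mr-51 (q = 0.766); the cluster is the binomial expansion (p + q)^2.
P(M) = 0.234^2 = 0.054756
P(M+2) = 2 × 0.234^1 × 0.766^1 = 0.358488
P(M+4) = 0.766^2 = 0.586756
The M+4 peak is largest (0.586756); scaling to 100 gives 9.3 : 61.1 : 100.0.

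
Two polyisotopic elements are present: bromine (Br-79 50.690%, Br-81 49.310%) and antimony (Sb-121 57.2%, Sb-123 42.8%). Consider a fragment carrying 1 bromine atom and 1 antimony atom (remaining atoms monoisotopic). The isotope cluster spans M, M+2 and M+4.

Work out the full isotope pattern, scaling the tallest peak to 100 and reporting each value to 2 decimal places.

Bromine pattern (n=1): 0.5069 : 0.4931
Antimony pattern (n=1): 0.5720 : 0.4280
Convolve the two distributions (both contribute in 2-u steps):
  M: 0.5069×0.5720 = 0.289947
  M+2: 0.5069×0.4280 + 0.4931×0.5720 = 0.499006
  M+4: 0.4931×0.4280 = 0.211047
Scale to base peak (0.499006) = 100: 58.10 : 100.00 : 42.29

58.10 : 100.00 : 42.29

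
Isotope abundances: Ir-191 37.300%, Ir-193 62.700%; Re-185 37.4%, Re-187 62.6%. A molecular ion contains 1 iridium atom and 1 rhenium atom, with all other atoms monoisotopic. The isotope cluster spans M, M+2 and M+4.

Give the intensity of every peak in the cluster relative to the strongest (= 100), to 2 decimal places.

29.81 : 100.00 : 83.87

Iridium pattern (n=1): 0.3730 : 0.6270
Rhenium pattern (n=1): 0.3740 : 0.6260
Convolve the two distributions (both contribute in 2-u steps):
  M: 0.3730×0.3740 = 0.139502
  M+2: 0.3730×0.6260 + 0.6270×0.3740 = 0.467996
  M+4: 0.6270×0.6260 = 0.392502
Scale to base peak (0.467996) = 100: 29.81 : 100.00 : 83.87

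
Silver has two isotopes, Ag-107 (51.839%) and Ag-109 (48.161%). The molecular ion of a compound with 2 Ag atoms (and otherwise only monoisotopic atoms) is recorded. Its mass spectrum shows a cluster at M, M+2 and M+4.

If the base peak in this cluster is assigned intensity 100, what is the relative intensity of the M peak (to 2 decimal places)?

Binomial terms of (0.51839 + 0.48161)^2: M 0.2687, M+2 0.4993, M+4 0.2319 → M+2 is the base peak.
P(M+2) = C(2,1) × 0.51839^1 × 0.48161^1 = 2 × 0.51839 × 0.48161 = 0.499324 (base)
P(M) = C(2,0) × 0.51839^2 × 0.48161^0 = 1 × 0.26872819 × 1.0000 = 0.268728
Relative intensity = 0.268728 / 0.499324 × 100 = 53.82

53.82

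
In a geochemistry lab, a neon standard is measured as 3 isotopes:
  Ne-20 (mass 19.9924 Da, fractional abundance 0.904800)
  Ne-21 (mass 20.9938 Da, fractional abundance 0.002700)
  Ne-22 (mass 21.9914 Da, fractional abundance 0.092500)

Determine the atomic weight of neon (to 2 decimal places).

Ar = Σ fᵢ·mᵢ = 0.904800 × 19.9924 + 0.002700 × 20.9938 + 0.092500 × 21.9914
= 18.08912 + 0.05668 + 2.03420 = 20.18000 Da

20.18 Da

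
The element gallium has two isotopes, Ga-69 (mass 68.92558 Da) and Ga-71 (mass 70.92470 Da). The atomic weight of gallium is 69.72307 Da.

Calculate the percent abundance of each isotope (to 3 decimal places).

Ga-69: 60.108%, Ga-71: 39.892%

Let x be the fractional abundance of Ga-69; then Ga-71 has abundance 1 − x.
68.92558·x + 70.92470·(1 − x) = 69.72307
(68.92558 − 70.92470)·x = 69.72307 − 70.92470
x = -1.20163 / -1.99912 = 0.60108 → 60.108% Ga-69, 39.892% Ga-71.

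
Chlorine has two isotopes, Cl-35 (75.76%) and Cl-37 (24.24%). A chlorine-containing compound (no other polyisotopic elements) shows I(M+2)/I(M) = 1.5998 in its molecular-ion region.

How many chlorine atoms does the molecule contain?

5

With n Cl atoms, P(M+2)/P(M) = C(n,1)·p^(n−1)q / p^n = n·q/p = n · 0.2424/0.7576.
n = 1.5998 × 0.7576/0.2424 = 5.00 ≈ 5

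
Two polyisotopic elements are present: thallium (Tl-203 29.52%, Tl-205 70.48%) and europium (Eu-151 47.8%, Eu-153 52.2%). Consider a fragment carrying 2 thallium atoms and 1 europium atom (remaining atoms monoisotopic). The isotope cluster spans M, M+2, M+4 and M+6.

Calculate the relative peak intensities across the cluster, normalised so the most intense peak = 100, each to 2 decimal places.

Thallium pattern (n=2): 0.08714304 : 0.41611392 : 0.49674304
Europium pattern (n=1): 0.4780 : 0.5220
Convolve the two distributions (both contribute in 2-u steps):
  M: 0.08714304×0.4780 = 0.041654
  M+2: 0.08714304×0.5220 + 0.41611392×0.4780 = 0.244391
  M+4: 0.41611392×0.5220 + 0.49674304×0.4780 = 0.454655
  M+6: 0.49674304×0.5220 = 0.259300
Scale to base peak (0.454655) = 100: 9.16 : 53.75 : 100.00 : 57.03

9.16 : 53.75 : 100.00 : 57.03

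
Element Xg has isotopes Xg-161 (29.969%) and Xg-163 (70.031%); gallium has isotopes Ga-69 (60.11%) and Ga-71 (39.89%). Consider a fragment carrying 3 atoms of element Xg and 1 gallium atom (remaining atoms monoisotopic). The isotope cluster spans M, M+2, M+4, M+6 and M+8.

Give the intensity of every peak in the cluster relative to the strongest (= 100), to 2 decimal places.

Element Xg pattern (n=3): 0.02691639 : 0.18869313 : 0.44093458 : 0.3434559
Gallium pattern (n=1): 0.6011 : 0.3989
Convolve the two distributions (both contribute in 2-u steps):
  M: 0.02691639×0.6011 = 0.016179
  M+2: 0.02691639×0.3989 + 0.18869313×0.6011 = 0.124160
  M+4: 0.18869313×0.3989 + 0.44093458×0.6011 = 0.340315
  M+6: 0.44093458×0.3989 + 0.3434559×0.6011 = 0.382340
  M+8: 0.3434559×0.3989 = 0.137005
Scale to base peak (0.382340) = 100: 4.23 : 32.47 : 89.01 : 100.00 : 35.83

4.23 : 32.47 : 89.01 : 100.00 : 35.83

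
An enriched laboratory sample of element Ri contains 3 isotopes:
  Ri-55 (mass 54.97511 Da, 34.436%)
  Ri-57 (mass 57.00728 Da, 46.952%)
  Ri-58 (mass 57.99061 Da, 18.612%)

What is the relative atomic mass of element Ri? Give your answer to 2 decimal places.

56.49 Da

Ar = Σ fᵢ·mᵢ = 0.34436 × 54.97511 + 0.46952 × 57.00728 + 0.18612 × 57.99061
= 18.931229 + 26.766058 + 10.793212 = 56.490499 Da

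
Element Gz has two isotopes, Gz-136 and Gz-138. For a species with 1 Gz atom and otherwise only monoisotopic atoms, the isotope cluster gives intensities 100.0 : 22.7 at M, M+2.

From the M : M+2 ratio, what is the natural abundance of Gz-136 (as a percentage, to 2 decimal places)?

If p is the fraction of Gz that is Gz-136, then I(M+2)/I(M) = [C(1,1)·p^0·(1−p)] / p^1 = 1·(1−p)/p = 22.7/100.0 = 0.2270
(1−p)/p = 0.2270/1 = 0.2270  ⇒  p = 1/(1 + 0.2270) = 0.8150
Gz-136: 81.50%, Gz-138: 18.50%.

81.50%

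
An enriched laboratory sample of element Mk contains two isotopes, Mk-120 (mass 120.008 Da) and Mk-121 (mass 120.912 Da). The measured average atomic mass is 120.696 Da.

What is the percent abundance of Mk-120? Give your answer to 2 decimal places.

With x = fraction of Mk-120 (so Mk-121 is 1 − x):
120.008·x + 120.912·(1 − x) = 120.696
(120.008 − 120.912)·x = 120.696 − 120.912
x = -0.216 / -0.904 = 0.23894 → 23.89% Mk-120, 76.11% Mk-121.

23.89%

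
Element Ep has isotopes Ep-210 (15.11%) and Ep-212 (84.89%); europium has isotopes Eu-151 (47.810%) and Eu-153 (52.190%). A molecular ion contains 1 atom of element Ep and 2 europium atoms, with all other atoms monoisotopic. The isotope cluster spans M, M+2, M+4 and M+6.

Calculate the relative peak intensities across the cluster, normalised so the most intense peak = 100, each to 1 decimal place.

7.4 : 58.0 : 100.0 : 49.7

Element Ep pattern (n=1): 0.1511 : 0.8489
Europium pattern (n=2): 0.22857961 : 0.49904078 : 0.27237961
Convolve the two distributions (both contribute in 2-u steps):
  M: 0.1511×0.22857961 = 0.034538
  M+2: 0.1511×0.49904078 + 0.8489×0.22857961 = 0.269446
  M+4: 0.1511×0.27237961 + 0.8489×0.49904078 = 0.464792
  M+6: 0.8489×0.27237961 = 0.231223
Scale to base peak (0.464792) = 100: 7.4 : 58.0 : 100.0 : 49.7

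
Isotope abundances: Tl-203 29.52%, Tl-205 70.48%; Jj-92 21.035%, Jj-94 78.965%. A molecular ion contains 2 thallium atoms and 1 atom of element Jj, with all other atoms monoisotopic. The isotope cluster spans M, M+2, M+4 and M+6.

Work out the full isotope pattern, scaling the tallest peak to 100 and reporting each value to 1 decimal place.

4.2 : 36.1 : 100.0 : 90.6

Thallium pattern (n=2): 0.08714304 : 0.41611392 : 0.49674304
Element Jj pattern (n=1): 0.21035 : 0.78965
Convolve the two distributions (both contribute in 2-u steps):
  M: 0.08714304×0.21035 = 0.018331
  M+2: 0.08714304×0.78965 + 0.41611392×0.21035 = 0.156342
  M+4: 0.41611392×0.78965 + 0.49674304×0.21035 = 0.433074
  M+6: 0.49674304×0.78965 = 0.392253
Scale to base peak (0.433074) = 100: 4.2 : 36.1 : 100.0 : 90.6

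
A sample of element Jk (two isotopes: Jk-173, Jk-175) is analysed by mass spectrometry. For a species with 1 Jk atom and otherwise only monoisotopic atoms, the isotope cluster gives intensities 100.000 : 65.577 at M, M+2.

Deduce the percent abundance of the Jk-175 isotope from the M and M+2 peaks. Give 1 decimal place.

Write p for the Jk-173 fraction. I(M+2)/I(M) = [C(1,1)·p^0·(1−p)] / p^1 = 1·(1−p)/p = 65.577/100.000 = 0.6558
(1−p)/p = 0.6558/1 = 0.6558  ⇒  p = 1/(1 + 0.6558) = 0.6039
Jk-173: 60.4%, Jk-175: 39.6%.

39.6%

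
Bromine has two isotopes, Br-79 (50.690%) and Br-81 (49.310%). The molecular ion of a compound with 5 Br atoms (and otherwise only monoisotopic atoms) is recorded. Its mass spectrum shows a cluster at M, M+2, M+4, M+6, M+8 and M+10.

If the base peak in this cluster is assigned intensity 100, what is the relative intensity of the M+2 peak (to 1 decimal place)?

(0.50690 + 0.49310)^5 gives M 0.0335, M+2 0.1628, M+4 0.3167, M+6 0.3081, M+8 0.1498, M+10 0.0292; the largest is M+4.
P(M+4) = C(5,2) × 0.50690^3 × 0.49310^2 = 10 × 0.13024674 × 0.24314761 = 0.316692 (base)
P(M+2) = C(5,1) × 0.50690^4 × 0.49310^1 = 5 × 0.06602207 × 0.4931 = 0.162777
Relative intensity = 0.162777 / 0.316692 × 100 = 51.4

51.4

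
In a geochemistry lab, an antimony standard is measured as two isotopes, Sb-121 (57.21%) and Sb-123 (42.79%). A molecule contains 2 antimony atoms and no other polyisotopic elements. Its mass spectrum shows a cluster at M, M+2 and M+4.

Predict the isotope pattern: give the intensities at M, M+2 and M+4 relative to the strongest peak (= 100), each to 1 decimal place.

66.8 : 100.0 : 37.4

Each Sb atom is independently Sb-121 (p = 0.5721) or Sb-123 (q = 0.4279); the cluster is the binomial expansion (p + q)^2.
P(M) = 0.5721^2 = 0.327298
P(M+2) = 2 × 0.5721^1 × 0.4279^1 = 0.489603
P(M+4) = 0.4279^2 = 0.183098
The M+2 peak is largest (0.489603); scaling to 100 gives 66.8 : 100.0 : 37.4.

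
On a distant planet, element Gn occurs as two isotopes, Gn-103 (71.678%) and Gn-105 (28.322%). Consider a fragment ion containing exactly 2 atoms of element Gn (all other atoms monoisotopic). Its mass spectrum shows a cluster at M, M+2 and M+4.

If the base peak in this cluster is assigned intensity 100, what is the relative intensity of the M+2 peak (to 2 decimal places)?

79.03

(0.71678 + 0.28322)^2 gives M 0.5138, M+2 0.4060, M+4 0.0802; the largest is M.
P(M) = C(2,0) × 0.71678^2 × 0.28322^0 = 1 × 0.51377357 × 1.0000 = 0.513774 (base)
P(M+2) = C(2,1) × 0.71678^1 × 0.28322^1 = 2 × 0.71678 × 0.28322 = 0.406013
Relative intensity = 0.406013 / 0.513774 × 100 = 79.03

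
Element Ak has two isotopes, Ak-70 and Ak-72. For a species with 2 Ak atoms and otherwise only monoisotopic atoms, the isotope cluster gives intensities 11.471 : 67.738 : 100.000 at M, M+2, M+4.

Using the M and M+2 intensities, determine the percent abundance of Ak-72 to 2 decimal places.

74.70%

If p is the fraction of Ak that is Ak-70, then I(M+2)/I(M) = [C(2,1)·p^1·(1−p)] / p^2 = 2·(1−p)/p = 67.738/11.471 = 5.9052
(1−p)/p = 5.9052/2 = 2.9526  ⇒  p = 1/(1 + 2.9526) = 0.2530
Ak-70: 25.30%, Ak-72: 74.70%.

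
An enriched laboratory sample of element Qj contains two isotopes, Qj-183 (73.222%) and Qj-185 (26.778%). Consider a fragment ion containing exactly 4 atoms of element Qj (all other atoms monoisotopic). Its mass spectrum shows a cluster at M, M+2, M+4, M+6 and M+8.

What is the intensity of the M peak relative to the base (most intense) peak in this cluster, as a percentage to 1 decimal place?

68.4%

Binomial terms of (0.73222 + 0.26778)^4: M 0.2875, M+2 0.4205, M+4 0.2307, M+6 0.0562, M+8 0.0051 → M+2 is the base peak.
P(M+2) = C(4,1) × 0.73222^3 × 0.26778^1 = 4 × 0.39257692 × 0.26778 = 0.420497 (base)
P(M) = C(4,0) × 0.73222^4 × 0.26778^0 = 1 × 0.28745267 × 1.0000 = 0.287453
Relative intensity = 0.287453 / 0.420497 × 100 = 68.4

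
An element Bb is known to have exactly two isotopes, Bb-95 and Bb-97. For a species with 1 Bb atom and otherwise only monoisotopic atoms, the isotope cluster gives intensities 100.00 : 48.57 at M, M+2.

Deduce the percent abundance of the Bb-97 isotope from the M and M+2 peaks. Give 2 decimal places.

32.69%

Write p for the Bb-95 fraction. I(M+2)/I(M) = [C(1,1)·p^0·(1−p)] / p^1 = 1·(1−p)/p = 48.57/100.00 = 0.4857
(1−p)/p = 0.4857/1 = 0.4857  ⇒  p = 1/(1 + 0.4857) = 0.6731
Bb-95: 67.31%, Bb-97: 32.69%.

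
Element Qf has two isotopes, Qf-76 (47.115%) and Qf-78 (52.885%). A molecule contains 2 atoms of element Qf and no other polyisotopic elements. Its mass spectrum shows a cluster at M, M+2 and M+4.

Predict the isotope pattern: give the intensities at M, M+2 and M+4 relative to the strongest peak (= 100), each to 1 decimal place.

Each Qf atom is independently Qf-76 (p = 0.47115) or Qf-78 (q = 0.52885); the cluster is the binomial expansion (p + q)^2.
P(M) = 0.47115^2 = 0.221982
P(M+2) = 2 × 0.47115^1 × 0.52885^1 = 0.498335
P(M+4) = 0.52885^2 = 0.279682
The M+2 peak is largest (0.498335); scaling to 100 gives 44.5 : 100.0 : 56.1.

44.5 : 100.0 : 56.1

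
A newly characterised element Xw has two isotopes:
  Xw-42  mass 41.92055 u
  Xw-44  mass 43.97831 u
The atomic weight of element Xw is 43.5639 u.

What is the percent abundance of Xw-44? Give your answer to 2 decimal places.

79.86%

With x = fraction of Xw-42 (so Xw-44 is 1 − x):
41.92055·x + 43.97831·(1 − x) = 43.5639
(41.92055 − 43.97831)·x = 43.5639 − 43.97831
x = -0.41441 / -2.05776 = 0.20139 → 20.14% Xw-42, 79.86% Xw-44.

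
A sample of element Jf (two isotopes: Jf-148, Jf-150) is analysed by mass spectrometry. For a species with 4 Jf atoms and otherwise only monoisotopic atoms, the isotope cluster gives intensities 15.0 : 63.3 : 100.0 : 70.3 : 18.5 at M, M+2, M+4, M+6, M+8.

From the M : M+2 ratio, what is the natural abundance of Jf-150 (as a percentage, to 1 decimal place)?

Write p for the Jf-148 fraction. I(M+2)/I(M) = [C(4,1)·p^3·(1−p)] / p^4 = 4·(1−p)/p = 63.3/15.0 = 4.2200
(1−p)/p = 4.2200/4 = 1.0550  ⇒  p = 1/(1 + 1.0550) = 0.4866
Jf-148: 48.7%, Jf-150: 51.3%.

51.3%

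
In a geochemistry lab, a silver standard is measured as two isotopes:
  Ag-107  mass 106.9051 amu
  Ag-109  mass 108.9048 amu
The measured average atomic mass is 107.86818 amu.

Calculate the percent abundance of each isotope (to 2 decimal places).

Ag-107: 51.84%, Ag-109: 48.16%

Let x be the fractional abundance of Ag-107; then Ag-109 has abundance 1 − x.
106.9051·x + 108.9048·(1 − x) = 107.86818
(106.9051 − 108.9048)·x = 107.86818 − 108.9048
x = -1.03662 / -1.9997 = 0.51839 → 51.84% Ag-107, 48.16% Ag-109.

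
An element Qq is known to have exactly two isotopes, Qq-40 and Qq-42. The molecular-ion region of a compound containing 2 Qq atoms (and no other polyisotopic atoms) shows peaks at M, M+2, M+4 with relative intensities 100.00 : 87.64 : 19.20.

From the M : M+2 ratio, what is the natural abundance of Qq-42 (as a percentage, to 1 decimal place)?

Let p = fractional abundance of Qq-40. I(M+2)/I(M) = [C(2,1)·p^1·(1−p)] / p^2 = 2·(1−p)/p = 87.64/100.00 = 0.8764
(1−p)/p = 0.8764/2 = 0.4382  ⇒  p = 1/(1 + 0.4382) = 0.6953
Qq-40: 69.5%, Qq-42: 30.5%.

30.5%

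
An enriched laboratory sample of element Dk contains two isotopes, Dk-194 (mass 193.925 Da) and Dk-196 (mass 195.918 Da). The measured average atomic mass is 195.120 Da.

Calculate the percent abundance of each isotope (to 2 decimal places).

Let x be the fractional abundance of Dk-194; then Dk-196 has abundance 1 − x.
193.925·x + 195.918·(1 − x) = 195.120
(193.925 − 195.918)·x = 195.120 − 195.918
x = -0.798 / -1.993 = 0.40040 → 40.04% Dk-194, 59.96% Dk-196.

Dk-194: 40.04%, Dk-196: 59.96%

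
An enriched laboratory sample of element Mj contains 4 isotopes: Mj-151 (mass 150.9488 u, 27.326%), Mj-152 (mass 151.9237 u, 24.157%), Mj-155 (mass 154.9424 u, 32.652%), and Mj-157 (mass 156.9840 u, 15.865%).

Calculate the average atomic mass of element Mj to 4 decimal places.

153.4458 u

Ar = Σ fᵢ·mᵢ = 0.27326 × 150.9488 + 0.24157 × 151.9237 + 0.32652 × 154.9424 + 0.15865 × 156.9840
= 41.24827 + 36.70021 + 50.59179 + 24.90551 = 153.44578 u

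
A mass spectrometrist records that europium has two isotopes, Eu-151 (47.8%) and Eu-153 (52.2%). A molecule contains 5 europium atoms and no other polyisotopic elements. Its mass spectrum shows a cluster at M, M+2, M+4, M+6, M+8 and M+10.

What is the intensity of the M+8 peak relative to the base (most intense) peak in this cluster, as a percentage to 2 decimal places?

54.60%

Term probabilities: M 0.0250, M+2 0.1363, M+4 0.2976, M+6 0.3250, M+8 0.1775, M+10 0.0388. Base peak = M+6.
P(M+6) = C(5,3) × 0.478^2 × 0.522^3 = 10 × 0.228484 × 0.14223665 = 0.324988 (base)
P(M+8) = C(5,4) × 0.478^1 × 0.522^4 = 5 × 0.4780 × 0.07424753 = 0.177452
Relative intensity = 0.177452 / 0.324988 × 100 = 54.60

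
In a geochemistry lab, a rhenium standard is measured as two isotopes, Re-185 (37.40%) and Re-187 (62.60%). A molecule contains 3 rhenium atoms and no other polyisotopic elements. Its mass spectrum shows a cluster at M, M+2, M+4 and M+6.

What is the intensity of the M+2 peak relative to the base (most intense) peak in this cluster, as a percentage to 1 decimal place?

59.7%

Term probabilities: M 0.0523, M+2 0.2627, M+4 0.4397, M+6 0.2453. Base peak = M+4.
P(M+4) = C(3,2) × 0.3740^1 × 0.6260^2 = 3 × 0.3740 × 0.391876 = 0.439685 (base)
P(M+2) = C(3,1) × 0.3740^2 × 0.6260^1 = 3 × 0.139876 × 0.6260 = 0.262687
Relative intensity = 0.262687 / 0.439685 × 100 = 59.7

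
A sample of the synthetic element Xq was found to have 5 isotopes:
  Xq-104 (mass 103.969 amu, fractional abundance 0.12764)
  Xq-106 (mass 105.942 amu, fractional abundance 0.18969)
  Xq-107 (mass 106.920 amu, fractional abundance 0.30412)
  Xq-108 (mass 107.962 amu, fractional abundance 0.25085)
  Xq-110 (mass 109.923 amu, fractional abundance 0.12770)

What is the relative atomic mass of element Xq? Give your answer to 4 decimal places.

Ar = Σ fᵢ·mᵢ = 0.12764 × 103.969 + 0.18969 × 105.942 + 0.30412 × 106.920 + 0.25085 × 107.962 + 0.12770 × 109.923
= 13.27060 + 20.09614 + 32.51651 + 27.08227 + 14.03717 = 107.00269 amu

107.0027 amu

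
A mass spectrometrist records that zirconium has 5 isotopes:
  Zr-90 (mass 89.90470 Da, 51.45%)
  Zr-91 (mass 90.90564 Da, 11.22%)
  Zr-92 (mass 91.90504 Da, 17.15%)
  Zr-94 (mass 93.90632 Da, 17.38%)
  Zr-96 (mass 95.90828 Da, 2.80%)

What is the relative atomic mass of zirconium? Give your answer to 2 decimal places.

Ar = Σ fᵢ·mᵢ = 0.5145 × 89.90470 + 0.1122 × 90.90564 + 0.1715 × 91.90504 + 0.1738 × 93.90632 + 0.0280 × 95.90828
= 46.255968 + 10.199613 + 15.761714 + 16.320918 + 2.685432 = 91.223645 Da

91.22 Da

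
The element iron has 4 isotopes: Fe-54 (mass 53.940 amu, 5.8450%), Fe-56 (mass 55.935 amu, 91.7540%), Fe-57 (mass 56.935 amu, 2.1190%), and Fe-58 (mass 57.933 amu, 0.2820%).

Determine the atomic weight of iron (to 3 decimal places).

Weight each isotope mass by its fractional abundance: 0.058450 × 53.940 + 0.917540 × 55.935 + 0.021190 × 56.935 + 0.002820 × 57.933
= 3.1528 + 51.3226 + 1.2065 + 0.1634 = 55.8453 amu

55.845 amu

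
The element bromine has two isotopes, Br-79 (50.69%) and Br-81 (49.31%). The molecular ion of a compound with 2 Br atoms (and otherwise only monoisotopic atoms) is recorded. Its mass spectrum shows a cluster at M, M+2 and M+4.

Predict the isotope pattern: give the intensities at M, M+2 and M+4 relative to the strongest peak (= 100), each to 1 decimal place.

51.4 : 100.0 : 48.6

Each Br atom is independently Br-79 (p = 0.5069) or Br-81 (q = 0.4931); the cluster is the binomial expansion (p + q)^2.
P(M) = 0.5069^2 = 0.256948
P(M+2) = 2 × 0.5069^1 × 0.4931^1 = 0.499905
P(M+4) = 0.4931^2 = 0.243148
The M+2 peak is largest (0.499905); scaling to 100 gives 51.4 : 100.0 : 48.6.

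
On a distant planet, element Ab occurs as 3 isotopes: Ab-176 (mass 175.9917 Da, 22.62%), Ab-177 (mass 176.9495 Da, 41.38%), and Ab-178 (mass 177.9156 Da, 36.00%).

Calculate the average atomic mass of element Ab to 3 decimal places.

The abundance-weighted mean is 0.2262 × 175.9917 + 0.4138 × 176.9495 + 0.3600 × 177.9156
= 39.80932 + 73.22170 + 64.04962 = 177.08064 Da

177.081 Da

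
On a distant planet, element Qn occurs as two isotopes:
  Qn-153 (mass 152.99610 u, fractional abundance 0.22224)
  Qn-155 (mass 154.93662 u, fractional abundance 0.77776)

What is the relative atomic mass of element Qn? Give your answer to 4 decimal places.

154.5054 u

The abundance-weighted mean is 0.22224 × 152.99610 + 0.77776 × 154.93662
= 34.001853 + 120.503506 = 154.505359 u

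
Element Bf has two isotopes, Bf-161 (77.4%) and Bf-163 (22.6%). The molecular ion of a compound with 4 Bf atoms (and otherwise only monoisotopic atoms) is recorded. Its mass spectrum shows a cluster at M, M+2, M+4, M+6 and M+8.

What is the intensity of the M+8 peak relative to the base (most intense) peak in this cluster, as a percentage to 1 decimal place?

(0.774 + 0.226)^4 gives M 0.3589, M+2 0.4192, M+4 0.1836, M+6 0.0357, M+8 0.0026; the largest is M+2.
P(M+2) = C(4,1) × 0.774^3 × 0.226^1 = 4 × 0.46368482 × 0.2260 = 0.419171 (base)
P(M+8) = C(4,4) × 0.774^0 × 0.226^4 = 1 × 1.0000 × 0.00260876 = 0.002609
Relative intensity = 0.002609 / 0.419171 × 100 = 0.6

0.6%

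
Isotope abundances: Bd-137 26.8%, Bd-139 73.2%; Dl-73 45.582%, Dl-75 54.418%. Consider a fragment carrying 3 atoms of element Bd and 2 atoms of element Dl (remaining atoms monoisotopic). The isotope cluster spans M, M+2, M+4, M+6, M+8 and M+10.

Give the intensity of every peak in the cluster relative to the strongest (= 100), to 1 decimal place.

1.2 : 12.4 : 50.7 : 100.0 : 94.2 : 34.0

Element Bd pattern (n=3): 0.01924883 : 0.1577255 : 0.4308025 : 0.39222317
Element Dl pattern (n=2): 0.20777187 : 0.49609626 : 0.29613187
Convolve the two distributions (both contribute in 2-u steps):
  M: 0.01924883×0.20777187 = 0.003999
  M+2: 0.01924883×0.49609626 + 0.1577255×0.20777187 = 0.042320
  M+4: 0.01924883×0.29613187 + 0.1577255×0.49609626 + 0.4308025×0.20777187 = 0.173456
  M+6: 0.1577255×0.29613187 + 0.4308025×0.49609626 + 0.39222317×0.20777187 = 0.341920
  M+8: 0.4308025×0.29613187 + 0.39222317×0.49609626 = 0.322155
  M+10: 0.39222317×0.29613187 = 0.116150
Scale to base peak (0.341920) = 100: 1.2 : 12.4 : 50.7 : 100.0 : 94.2 : 34.0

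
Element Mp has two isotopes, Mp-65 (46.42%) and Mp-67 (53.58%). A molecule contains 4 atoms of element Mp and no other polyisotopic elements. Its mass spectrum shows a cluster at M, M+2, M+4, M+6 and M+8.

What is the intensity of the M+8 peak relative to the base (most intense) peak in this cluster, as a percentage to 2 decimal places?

22.20%

(0.4642 + 0.5358)^4 gives M 0.0464, M+2 0.2144, M+4 0.3712, M+6 0.2856, M+8 0.0824; the largest is M+4.
P(M+4) = C(4,2) × 0.4642^2 × 0.5358^2 = 6 × 0.21548164 × 0.28708164 = 0.371165 (base)
P(M+8) = C(4,4) × 0.4642^0 × 0.5358^4 = 1 × 1.0000 × 0.08241587 = 0.082416
Relative intensity = 0.082416 / 0.371165 × 100 = 22.20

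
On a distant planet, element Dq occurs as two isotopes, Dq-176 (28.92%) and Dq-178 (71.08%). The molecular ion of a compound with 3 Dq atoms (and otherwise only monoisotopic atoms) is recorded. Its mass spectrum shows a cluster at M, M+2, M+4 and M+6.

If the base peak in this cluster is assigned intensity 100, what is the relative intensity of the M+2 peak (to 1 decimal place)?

40.7

Binomial terms of (0.2892 + 0.7108)^3: M 0.0242, M+2 0.1783, M+4 0.4383, M+6 0.3591 → M+4 is the base peak.
P(M+4) = C(3,2) × 0.2892^1 × 0.7108^2 = 3 × 0.2892 × 0.50523664 = 0.438343 (base)
P(M+2) = C(3,1) × 0.2892^2 × 0.7108^1 = 3 × 0.08363664 × 0.7108 = 0.178347
Relative intensity = 0.178347 / 0.438343 × 100 = 40.7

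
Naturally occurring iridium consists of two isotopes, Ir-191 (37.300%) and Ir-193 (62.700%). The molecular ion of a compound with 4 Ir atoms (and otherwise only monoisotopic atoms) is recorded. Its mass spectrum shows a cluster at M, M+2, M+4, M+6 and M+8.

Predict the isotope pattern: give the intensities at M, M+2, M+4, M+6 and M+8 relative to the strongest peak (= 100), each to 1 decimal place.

Each Ir atom is independently Ir-191 (p = 0.37300) or Ir-193 (q = 0.62700); the cluster is the binomial expansion (p + q)^4.
P(M) = 0.37300^4 = 0.019357
P(M+2) = 4 × 0.37300^3 × 0.62700^1 = 0.130153
P(M+4) = 6 × 0.37300^2 × 0.62700^2 = 0.328174
P(M+6) = 4 × 0.37300^1 × 0.62700^3 = 0.367766
P(M+8) = 0.62700^4 = 0.154550
The M+6 peak is largest (0.367766); scaling to 100 gives 5.3 : 35.4 : 89.2 : 100.0 : 42.0.

5.3 : 35.4 : 89.2 : 100.0 : 42.0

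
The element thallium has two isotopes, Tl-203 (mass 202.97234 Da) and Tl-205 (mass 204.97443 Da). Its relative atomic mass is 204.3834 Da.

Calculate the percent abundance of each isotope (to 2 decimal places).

Tl-203: 29.52%, Tl-205: 70.48%

Let x be the fractional abundance of Tl-203; then Tl-205 has abundance 1 − x.
202.97234·x + 204.97443·(1 − x) = 204.3834
(202.97234 − 204.97443)·x = 204.3834 − 204.97443
x = -0.59103 / -2.00209 = 0.29521 → 29.52% Tl-203, 70.48% Tl-205.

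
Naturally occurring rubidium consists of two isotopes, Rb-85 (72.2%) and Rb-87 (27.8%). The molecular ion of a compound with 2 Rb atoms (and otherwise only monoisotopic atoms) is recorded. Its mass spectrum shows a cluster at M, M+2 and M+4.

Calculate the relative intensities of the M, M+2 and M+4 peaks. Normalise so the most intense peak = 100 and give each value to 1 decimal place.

100.0 : 77.0 : 14.8

Expanding (0.722 + 0.278)^2:
P(M) = 0.722^2 = 0.521284
P(M+2) = 2 × 0.722^1 × 0.278^1 = 0.401432
P(M+4) = 0.278^2 = 0.077284
The M peak is largest (0.521284); scaling to 100 gives 100.0 : 77.0 : 14.8.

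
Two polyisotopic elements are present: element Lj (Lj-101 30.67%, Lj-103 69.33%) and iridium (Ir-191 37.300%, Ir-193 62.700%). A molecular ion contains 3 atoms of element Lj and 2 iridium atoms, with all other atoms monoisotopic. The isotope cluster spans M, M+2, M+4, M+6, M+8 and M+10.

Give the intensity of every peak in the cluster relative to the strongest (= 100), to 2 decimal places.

Element Lj pattern (n=3): 0.0288497 : 0.19564556 : 0.44225977 : 0.33324497
Iridium pattern (n=2): 0.139129 : 0.467742 : 0.393129
Convolve the two distributions (both contribute in 2-u steps):
  M: 0.0288497×0.139129 = 0.004014
  M+2: 0.0288497×0.467742 + 0.19564556×0.139129 = 0.040714
  M+4: 0.0288497×0.393129 + 0.19564556×0.467742 + 0.44225977×0.139129 = 0.164384
  M+6: 0.19564556×0.393129 + 0.44225977×0.467742 + 0.33324497×0.139129 = 0.330141
  M+8: 0.44225977×0.393129 + 0.33324497×0.467742 = 0.329738
  M+10: 0.33324497×0.393129 = 0.131008
Scale to base peak (0.330141) = 100: 1.22 : 12.33 : 49.79 : 100.00 : 99.88 : 39.68

1.22 : 12.33 : 49.79 : 100.00 : 99.88 : 39.68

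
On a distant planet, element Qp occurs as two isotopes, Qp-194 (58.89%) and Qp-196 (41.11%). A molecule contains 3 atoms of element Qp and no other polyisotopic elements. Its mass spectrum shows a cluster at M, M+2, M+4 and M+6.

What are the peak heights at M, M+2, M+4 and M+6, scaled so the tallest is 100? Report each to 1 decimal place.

47.7 : 100.0 : 69.8 : 16.2

Each Qp atom is independently Qp-194 (p = 0.5889) or Qp-196 (q = 0.4111); the cluster is the binomial expansion (p + q)^3.
P(M) = 0.5889^3 = 0.204232
P(M+2) = 3 × 0.5889^2 × 0.4111^1 = 0.427712
P(M+4) = 3 × 0.5889^1 × 0.4111^2 = 0.298578
P(M+6) = 0.4111^3 = 0.069477
The M+2 peak is largest (0.427712); scaling to 100 gives 47.7 : 100.0 : 69.8 : 16.2.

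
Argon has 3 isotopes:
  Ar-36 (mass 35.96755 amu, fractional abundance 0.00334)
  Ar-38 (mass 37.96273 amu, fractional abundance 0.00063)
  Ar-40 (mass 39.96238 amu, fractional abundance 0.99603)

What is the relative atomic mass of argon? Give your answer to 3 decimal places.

The abundance-weighted mean is 0.00334 × 35.96755 + 0.00063 × 37.96273 + 0.99603 × 39.96238
= 0.120132 + 0.023917 + 39.803729 = 39.947778 amu

39.948 amu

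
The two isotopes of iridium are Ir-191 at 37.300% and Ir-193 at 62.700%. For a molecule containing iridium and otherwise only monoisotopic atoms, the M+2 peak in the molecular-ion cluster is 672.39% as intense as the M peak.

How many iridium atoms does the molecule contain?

4

With n Ir atoms, P(M+2)/P(M) = C(n,1)·p^(n−1)q / p^n = n·q/p = n · 0.62700/0.37300.
n = 6.7239 × 0.37300/0.62700 = 4.00 ≈ 4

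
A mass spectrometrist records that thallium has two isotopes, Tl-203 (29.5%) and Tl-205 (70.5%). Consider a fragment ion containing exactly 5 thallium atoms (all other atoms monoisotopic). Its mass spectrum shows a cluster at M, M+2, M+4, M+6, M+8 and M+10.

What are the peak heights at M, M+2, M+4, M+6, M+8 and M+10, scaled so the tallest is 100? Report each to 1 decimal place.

0.6 : 7.3 : 35.0 : 83.7 : 100.0 : 47.8

Expanding (0.295 + 0.705)^5:
P(M) = 0.295^5 = 0.002234
P(M+2) = 5 × 0.295^4 × 0.705^1 = 0.026696
P(M+4) = 10 × 0.295^3 × 0.705^2 = 0.127598
P(M+6) = 10 × 0.295^2 × 0.705^3 = 0.304938
P(M+8) = 5 × 0.295^1 × 0.705^4 = 0.364375
P(M+10) = 0.705^5 = 0.174159
The M+8 peak is largest (0.364375); scaling to 100 gives 0.6 : 7.3 : 35.0 : 83.7 : 100.0 : 47.8.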